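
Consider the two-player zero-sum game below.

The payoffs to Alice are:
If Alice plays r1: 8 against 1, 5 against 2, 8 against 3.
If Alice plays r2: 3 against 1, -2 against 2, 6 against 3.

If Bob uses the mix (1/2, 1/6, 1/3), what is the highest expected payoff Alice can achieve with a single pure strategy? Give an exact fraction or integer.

r1: (8)·(1/2) + (5)·(1/6) + (8)·(1/3) = 15/2.
r2: (3)·(1/2) + (-2)·(1/6) + (6)·(1/3) = 19/6.
The best pure response is r1 with expected payoff 15/2.

15/2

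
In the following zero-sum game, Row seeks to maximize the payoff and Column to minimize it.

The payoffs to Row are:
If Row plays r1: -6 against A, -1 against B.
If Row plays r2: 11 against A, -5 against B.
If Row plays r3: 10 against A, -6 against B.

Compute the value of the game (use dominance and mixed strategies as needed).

-41/21

Row r3 is strictly dominated by row r2, so Row never plays it.
The remaining 2×2 game on (r1, r2) × (A, B) has no saddle point. Let Row play r1 with probability p; indifference gives −6p + 11(1−p) = −p − 5(1−p), so p = 16/21.
Similarly Column's optimal q on A is 4/21, and the value is -6·(4/21) + (-1)·(17/21) = -41/21.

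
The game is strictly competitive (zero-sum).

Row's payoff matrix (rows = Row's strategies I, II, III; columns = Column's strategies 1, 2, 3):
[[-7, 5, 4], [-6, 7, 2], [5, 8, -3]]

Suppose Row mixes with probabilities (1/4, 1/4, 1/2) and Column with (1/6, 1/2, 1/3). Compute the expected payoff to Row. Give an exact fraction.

Against (1/6, 1/2, 1/3), each row's expected payoff is I: 8/3; II: 19/6; III: 23/6.
Taking the (1/4, 1/4, 1/2)-weighted average: (1/4)·(8/3) + (1/4)·(19/6) + (1/2)·(23/6) = 27/8.

27/8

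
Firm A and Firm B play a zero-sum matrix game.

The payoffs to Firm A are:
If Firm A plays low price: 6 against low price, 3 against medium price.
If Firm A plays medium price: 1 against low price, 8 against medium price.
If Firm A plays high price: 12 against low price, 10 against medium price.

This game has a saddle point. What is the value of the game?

Row minima: 3, 1, 10 → Firm A's maximin is 10.
Column maxima: 12, 10 → Firm B's minimax is 10.
They coincide at (high price, medium price), so the value is 10.

10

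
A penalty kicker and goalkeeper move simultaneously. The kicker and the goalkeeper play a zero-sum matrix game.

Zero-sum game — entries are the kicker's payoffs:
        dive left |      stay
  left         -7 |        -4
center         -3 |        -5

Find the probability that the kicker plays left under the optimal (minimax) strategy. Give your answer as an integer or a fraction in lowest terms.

2/5

Row minima are -7 and -5, so the kicker's maximin is -5; column maxima are -3 and -4, so the goalkeeper's minimax is -4. These differ, so the equilibrium is in mixed strategies.
Let the kicker play left with probability p. The goalkeeper is indifferent when −7p − 3(1−p) = −4p − 5(1−p), giving p = 2/5.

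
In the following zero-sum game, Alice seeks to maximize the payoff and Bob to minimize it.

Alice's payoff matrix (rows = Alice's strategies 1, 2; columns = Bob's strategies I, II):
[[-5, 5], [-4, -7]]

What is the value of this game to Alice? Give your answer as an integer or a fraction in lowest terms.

-55/13

Row minima are -5 and -7, so Alice's maximin is -5; column maxima are -4 and 5, so Bob's minimax is -4. These differ, so the equilibrium is in mixed strategies.
Let Alice play 1 with probability p. Bob is indifferent when −5p − 4(1−p) = 5p − 7(1−p), giving p = 3/13.
Let Bob play I with probability q. Alice is indifferent when −5q + 5(1−q) = −4q − 7(1−q), giving q = 12/13.
The value is -5·(12/13) + (5)·(1/13) = -55/13.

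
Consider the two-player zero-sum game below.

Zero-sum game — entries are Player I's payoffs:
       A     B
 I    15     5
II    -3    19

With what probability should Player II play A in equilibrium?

Row minima are 5 and -3, so Player I's maximin is 5; column maxima are 15 and 19, so Player II's minimax is 15. These differ, so the equilibrium is in mixed strategies.
Let Player II play A with probability q. Player I is indifferent when 15q + 5(1−q) = −3q + 19(1−q), giving q = 7/16.

7/16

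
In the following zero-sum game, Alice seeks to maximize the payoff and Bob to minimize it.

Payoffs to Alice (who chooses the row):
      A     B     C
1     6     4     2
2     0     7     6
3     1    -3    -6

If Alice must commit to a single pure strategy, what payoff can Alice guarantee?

The worst-case payoff for each row is 1: 2, 2: 0, 3: -6.
The best of these is 2.

2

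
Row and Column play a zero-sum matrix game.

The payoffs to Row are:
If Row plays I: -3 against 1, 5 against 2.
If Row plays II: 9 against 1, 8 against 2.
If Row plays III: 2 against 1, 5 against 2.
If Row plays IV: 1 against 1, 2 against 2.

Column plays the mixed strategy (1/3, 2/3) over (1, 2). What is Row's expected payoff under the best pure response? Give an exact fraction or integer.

I: (-3)·(1/3) + (5)·(2/3) = 7/3.
II: (9)·(1/3) + (8)·(2/3) = 25/3.
III: (2)·(1/3) + (5)·(2/3) = 4.
IV: (1)·(1/3) + (2)·(2/3) = 5/3.
The best pure response is II with expected payoff 25/3.

25/3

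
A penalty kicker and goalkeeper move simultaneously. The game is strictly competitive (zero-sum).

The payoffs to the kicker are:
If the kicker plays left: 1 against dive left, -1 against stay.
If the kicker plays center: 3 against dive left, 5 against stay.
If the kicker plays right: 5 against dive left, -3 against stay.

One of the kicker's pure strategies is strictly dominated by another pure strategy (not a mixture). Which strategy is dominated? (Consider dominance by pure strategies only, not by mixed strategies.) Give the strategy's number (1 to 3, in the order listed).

1

Compare left with center: 3 > 1, 5 > -1.
So center strictly dominates left for the kicker; left is strictly dominated.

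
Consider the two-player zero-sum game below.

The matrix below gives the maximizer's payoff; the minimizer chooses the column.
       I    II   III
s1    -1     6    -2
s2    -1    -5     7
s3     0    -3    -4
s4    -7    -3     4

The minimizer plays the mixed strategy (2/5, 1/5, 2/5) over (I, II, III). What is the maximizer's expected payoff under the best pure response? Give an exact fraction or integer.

s1: (-1)·(2/5) + (6)·(1/5) + (-2)·(2/5) = 0.
s2: (-1)·(2/5) + (-5)·(1/5) + (7)·(2/5) = 7/5.
s3: (0)·(2/5) + (-3)·(1/5) + (-4)·(2/5) = -11/5.
s4: (-7)·(2/5) + (-3)·(1/5) + (4)·(2/5) = -9/5.
The best pure response is s2 with expected payoff 7/5.

7/5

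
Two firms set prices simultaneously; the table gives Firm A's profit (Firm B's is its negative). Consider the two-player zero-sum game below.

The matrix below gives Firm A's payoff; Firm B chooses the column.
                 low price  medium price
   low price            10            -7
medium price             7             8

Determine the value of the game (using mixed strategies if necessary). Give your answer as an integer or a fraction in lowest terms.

Row minima are -7 and 7, so Firm A's maximin is 7; column maxima are 10 and 8, so Firm B's minimax is 8. These differ, so the equilibrium is in mixed strategies.
Let Firm A play low price with probability p. Firm B is indifferent when 10p + 7(1−p) = −7p + 8(1−p), giving p = 1/18.
Let Firm B play low price with probability q. Firm A is indifferent when 10q − 7(1−q) = 7q + 8(1−q), giving q = 5/6.
The value is 10·(5/6) + (-7)·(1/6) = 43/6.

43/6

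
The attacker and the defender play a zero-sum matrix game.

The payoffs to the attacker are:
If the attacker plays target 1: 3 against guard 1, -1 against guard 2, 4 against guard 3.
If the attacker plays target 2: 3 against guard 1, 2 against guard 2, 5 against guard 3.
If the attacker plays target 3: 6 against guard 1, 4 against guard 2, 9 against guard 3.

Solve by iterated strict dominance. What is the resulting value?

Column guard 3 is strictly dominated by guard 1 for the defender (3<4, 3<5, 6<9); eliminate guard 3.
Row target 1 is strictly dominated by row target 3 (6>3, 4>-1); eliminate target 1.
Column guard 1 is strictly dominated by guard 2 for the defender (2<3, 4<6); eliminate guard 1.
Row target 2 is strictly dominated by row target 3 (4>2); eliminate target 2.
Only (target 3, guard 2) remains, with payoff 4.

4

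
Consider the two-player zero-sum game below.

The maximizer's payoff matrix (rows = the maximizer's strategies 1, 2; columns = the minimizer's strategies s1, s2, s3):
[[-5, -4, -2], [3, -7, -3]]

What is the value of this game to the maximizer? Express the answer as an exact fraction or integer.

Column s3 is strictly dominated by s2 for the minimizer (it gives the maximizer more in every row).
The remaining 2×2 game on (1, 2) × (s1, s2) has no saddle point. Let the maximizer play 1 with probability p; indifference gives −5p + 3(1−p) = −4p − 7(1−p), so p = 10/11.
Similarly the minimizer's optimal q on s1 is 3/11, and the value is -5·(3/11) + (-4)·(8/11) = -47/11.

-47/11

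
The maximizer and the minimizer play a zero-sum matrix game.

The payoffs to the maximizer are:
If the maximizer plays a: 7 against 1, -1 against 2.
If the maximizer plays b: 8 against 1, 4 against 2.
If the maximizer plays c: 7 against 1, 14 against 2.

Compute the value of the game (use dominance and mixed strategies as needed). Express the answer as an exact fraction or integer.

Row a is strictly dominated by row b, so the maximizer never plays it.
The remaining 2×2 game on (b, c) × (1, 2) has no saddle point. Let the maximizer play b with probability p; indifference gives 8p + 7(1−p) = 4p + 14(1−p), so p = 7/11.
Similarly the minimizer's optimal q on 1 is 10/11, and the value is 8·(10/11) + (4)·(1/11) = 84/11.

84/11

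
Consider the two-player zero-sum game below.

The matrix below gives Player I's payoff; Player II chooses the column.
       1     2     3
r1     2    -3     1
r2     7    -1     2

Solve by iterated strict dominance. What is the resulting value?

-1

Row r1 is strictly dominated by row r2 (7>2, -1>-3, 2>1); eliminate r1.
Column 1 is strictly dominated by 2 for Player II (-1<7); eliminate 1.
Column 3 is strictly dominated by 2 for Player II (-1<2); eliminate 3.
Only (r2, 2) remains, with payoff -1.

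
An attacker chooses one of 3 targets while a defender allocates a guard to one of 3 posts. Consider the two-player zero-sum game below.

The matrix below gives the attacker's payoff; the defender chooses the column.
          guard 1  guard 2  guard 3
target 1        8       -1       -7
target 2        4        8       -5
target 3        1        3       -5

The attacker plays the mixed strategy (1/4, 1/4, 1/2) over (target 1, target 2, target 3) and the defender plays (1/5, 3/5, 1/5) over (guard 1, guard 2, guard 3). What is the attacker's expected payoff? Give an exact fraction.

Against (1/5, 3/5, 1/5), each row's expected payoff is target 1: -2/5; target 2: 23/5; target 3: 1.
Taking the (1/4, 1/4, 1/2)-weighted average: (1/4)·(-2/5) + (1/4)·(23/5) + (1/2)·(1) = 31/20.

31/20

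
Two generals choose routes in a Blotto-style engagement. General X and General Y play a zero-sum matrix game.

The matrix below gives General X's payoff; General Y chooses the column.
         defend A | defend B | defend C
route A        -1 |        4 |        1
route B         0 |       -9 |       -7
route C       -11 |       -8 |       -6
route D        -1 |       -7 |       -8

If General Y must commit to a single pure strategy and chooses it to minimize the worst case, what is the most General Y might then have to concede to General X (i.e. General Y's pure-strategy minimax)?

The worst case (largest entry) in each column is defend A: 0, defend B: 4, defend C: 1.
The best (smallest) of these is 0.

0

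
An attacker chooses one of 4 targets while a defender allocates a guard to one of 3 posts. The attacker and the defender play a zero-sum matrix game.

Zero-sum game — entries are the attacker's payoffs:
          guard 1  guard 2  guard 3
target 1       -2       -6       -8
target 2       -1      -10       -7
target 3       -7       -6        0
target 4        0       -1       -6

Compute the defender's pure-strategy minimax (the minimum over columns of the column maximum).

The worst case (largest entry) in each column is guard 1: 0, guard 2: -1, guard 3: 0.
The best (smallest) of these is -1.

-1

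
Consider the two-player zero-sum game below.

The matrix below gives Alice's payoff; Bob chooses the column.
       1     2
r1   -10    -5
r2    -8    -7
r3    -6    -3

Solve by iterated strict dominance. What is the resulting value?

Row r1 is strictly dominated by row r3 (-6>-10, -3>-5); eliminate r1.
Row r2 is strictly dominated by row r3 (-6>-8, -3>-7); eliminate r2.
Column 2 is strictly dominated by 1 for Bob (-6<-3); eliminate 2.
Only (r3, 1) remains, with payoff -6.

-6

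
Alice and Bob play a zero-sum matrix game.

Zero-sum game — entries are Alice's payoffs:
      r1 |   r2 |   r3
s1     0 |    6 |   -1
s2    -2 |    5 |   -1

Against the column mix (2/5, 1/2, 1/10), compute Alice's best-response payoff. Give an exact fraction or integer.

s1: (0)·(2/5) + (6)·(1/2) + (-1)·(1/10) = 29/10.
s2: (-2)·(2/5) + (5)·(1/2) + (-1)·(1/10) = 8/5.
The best pure response is s1 with expected payoff 29/10.

29/10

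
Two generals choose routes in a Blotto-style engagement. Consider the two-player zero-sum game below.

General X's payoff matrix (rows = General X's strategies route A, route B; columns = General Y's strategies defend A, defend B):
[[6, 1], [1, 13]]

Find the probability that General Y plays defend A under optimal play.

12/17

Row minima are 1 and 1, so General X's maximin is 1; column maxima are 6 and 13, so General Y's minimax is 6. These differ, so the equilibrium is in mixed strategies.
Let General Y play defend A with probability q. General X is indifferent when 6q + (1−q) = q + 13(1−q), giving q = 12/17.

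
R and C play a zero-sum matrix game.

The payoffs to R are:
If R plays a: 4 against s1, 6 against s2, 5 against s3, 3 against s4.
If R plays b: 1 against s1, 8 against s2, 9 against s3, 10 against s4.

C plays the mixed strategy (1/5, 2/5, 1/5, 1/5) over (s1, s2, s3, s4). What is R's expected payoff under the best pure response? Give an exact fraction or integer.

a: (4)·(1/5) + (6)·(2/5) + (5)·(1/5) + (3)·(1/5) = 24/5.
b: (1)·(1/5) + (8)·(2/5) + (9)·(1/5) + (10)·(1/5) = 36/5.
The best pure response is b with expected payoff 36/5.

36/5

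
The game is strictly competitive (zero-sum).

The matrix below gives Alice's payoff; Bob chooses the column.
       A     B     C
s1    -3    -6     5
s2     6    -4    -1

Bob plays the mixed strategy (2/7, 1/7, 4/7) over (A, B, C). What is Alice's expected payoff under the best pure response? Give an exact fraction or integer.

8/7

s1: (-3)·(2/7) + (-6)·(1/7) + (5)·(4/7) = 8/7.
s2: (6)·(2/7) + (-4)·(1/7) + (-1)·(4/7) = 4/7.
The best pure response is s1 with expected payoff 8/7.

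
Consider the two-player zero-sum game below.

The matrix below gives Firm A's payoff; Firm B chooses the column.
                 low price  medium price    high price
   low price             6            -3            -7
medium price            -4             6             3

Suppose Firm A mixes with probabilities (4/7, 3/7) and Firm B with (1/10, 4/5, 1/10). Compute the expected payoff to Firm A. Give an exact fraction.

41/70

Against (1/10, 4/5, 1/10), each row's expected payoff is low price: -5/2; medium price: 47/10.
Taking the (4/7, 3/7)-weighted average: (4/7)·(-5/2) + (3/7)·(47/10) = 41/70.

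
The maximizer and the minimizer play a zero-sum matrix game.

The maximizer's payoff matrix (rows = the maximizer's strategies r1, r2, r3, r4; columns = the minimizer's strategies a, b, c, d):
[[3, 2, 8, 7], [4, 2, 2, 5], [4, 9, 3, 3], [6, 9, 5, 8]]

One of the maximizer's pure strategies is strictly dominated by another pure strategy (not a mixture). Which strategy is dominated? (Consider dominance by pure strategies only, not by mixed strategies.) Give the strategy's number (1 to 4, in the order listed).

2

Compare r2 with r4: 6 > 4, 9 > 2, 5 > 2, 8 > 5.
So r4 strictly dominates r2 for the maximizer; r2 is strictly dominated.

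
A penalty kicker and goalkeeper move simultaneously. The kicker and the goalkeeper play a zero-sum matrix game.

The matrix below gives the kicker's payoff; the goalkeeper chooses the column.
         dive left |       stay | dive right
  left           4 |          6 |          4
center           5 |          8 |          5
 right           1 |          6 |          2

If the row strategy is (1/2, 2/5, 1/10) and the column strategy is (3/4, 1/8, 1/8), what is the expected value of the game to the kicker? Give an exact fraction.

Against (3/4, 1/8, 1/8), each row's expected payoff is left: 17/4; center: 43/8; right: 7/4.
Taking the (1/2, 2/5, 1/10)-weighted average: (1/2)·(17/4) + (2/5)·(43/8) + (1/10)·(7/4) = 89/20.

89/20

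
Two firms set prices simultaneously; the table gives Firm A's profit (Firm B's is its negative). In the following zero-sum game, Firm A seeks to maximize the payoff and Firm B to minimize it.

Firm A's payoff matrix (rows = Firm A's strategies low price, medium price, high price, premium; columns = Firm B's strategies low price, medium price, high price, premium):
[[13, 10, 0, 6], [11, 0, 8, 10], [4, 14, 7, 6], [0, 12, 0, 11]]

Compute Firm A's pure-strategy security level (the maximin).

The worst-case payoff for each row is low price: 0, medium price: 0, high price: 4, premium: 0.
The best of these is 4.

4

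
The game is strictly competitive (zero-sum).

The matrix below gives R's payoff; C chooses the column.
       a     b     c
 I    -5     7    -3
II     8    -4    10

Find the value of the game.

3/2

Column c is strictly dominated by a for C (it gives R more in every row).
The remaining 2×2 game on (I, II) × (a, b) has no saddle point. Let R play I with probability p; indifference gives −5p + 8(1−p) = 7p − 4(1−p), so p = 1/2.
Similarly C's optimal q on a is 11/24, and the value is -5·(11/24) + (7)·(13/24) = 3/2.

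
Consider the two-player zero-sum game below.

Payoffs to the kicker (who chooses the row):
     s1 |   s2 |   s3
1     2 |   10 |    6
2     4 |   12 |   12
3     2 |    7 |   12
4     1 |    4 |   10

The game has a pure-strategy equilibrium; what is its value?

4

Row minima: 2, 4, 2, 1 → the kicker's maximin is 4.
Column maxima: 4, 12, 12 → the goalkeeper's minimax is 4.
They coincide at (2, s1), so the value is 4.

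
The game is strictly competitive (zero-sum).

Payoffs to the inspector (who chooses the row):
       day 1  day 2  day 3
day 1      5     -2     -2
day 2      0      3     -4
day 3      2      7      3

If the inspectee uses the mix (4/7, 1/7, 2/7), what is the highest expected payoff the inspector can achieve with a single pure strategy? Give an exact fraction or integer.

day 1: (5)·(4/7) + (-2)·(1/7) + (-2)·(2/7) = 2.
day 2: (0)·(4/7) + (3)·(1/7) + (-4)·(2/7) = -5/7.
day 3: (2)·(4/7) + (7)·(1/7) + (3)·(2/7) = 3.
The best pure response is day 3 with expected payoff 3.

3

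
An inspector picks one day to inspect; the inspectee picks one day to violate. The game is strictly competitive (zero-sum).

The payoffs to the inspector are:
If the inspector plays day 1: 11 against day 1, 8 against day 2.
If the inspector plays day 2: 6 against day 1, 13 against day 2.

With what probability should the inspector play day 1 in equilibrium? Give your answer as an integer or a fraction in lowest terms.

7/10

Row minima are 8 and 6, so the inspector's maximin is 8; column maxima are 11 and 13, so the inspectee's minimax is 11. These differ, so the equilibrium is in mixed strategies.
Let the inspector play day 1 with probability p. The inspectee is indifferent when 11p + 6(1−p) = 8p + 13(1−p), giving p = 7/10.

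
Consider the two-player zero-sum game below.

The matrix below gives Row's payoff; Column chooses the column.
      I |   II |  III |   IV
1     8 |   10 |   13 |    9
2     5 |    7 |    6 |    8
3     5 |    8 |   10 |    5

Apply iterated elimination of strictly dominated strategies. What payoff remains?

8

Column II is strictly dominated by I for Column (8<10, 5<7, 5<8); eliminate II.
Column III is strictly dominated by I for Column (8<13, 5<6, 5<10); eliminate III.
Row 3 is strictly dominated by row 1 (8>5, 9>5); eliminate 3.
Column IV is strictly dominated by I for Column (8<9, 5<8); eliminate IV.
Row 2 is strictly dominated by row 1 (8>5); eliminate 2.
Only (1, I) remains, with payoff 8.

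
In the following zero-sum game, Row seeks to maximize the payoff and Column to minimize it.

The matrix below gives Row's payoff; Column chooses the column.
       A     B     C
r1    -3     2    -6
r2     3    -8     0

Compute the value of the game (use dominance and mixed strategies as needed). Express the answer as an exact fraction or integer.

Column A is strictly dominated by C for Column (it gives Row more in every row).
The remaining 2×2 game on (r1, r2) × (B, C) has no saddle point. Let Row play r1 with probability p; indifference gives 2p − 8(1−p) = −6p, so p = 1/2.
Similarly Column's optimal q on B is 3/8, and the value is 2·(3/8) + (-6)·(5/8) = -3.

-3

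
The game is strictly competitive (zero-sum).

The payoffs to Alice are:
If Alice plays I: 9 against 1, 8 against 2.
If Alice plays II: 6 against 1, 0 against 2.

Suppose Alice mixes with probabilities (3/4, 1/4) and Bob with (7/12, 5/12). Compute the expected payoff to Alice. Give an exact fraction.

Against (7/12, 5/12), each row's expected payoff is I: 103/12; II: 7/2.
Taking the (3/4, 1/4)-weighted average: (3/4)·(103/12) + (1/4)·(7/2) = 117/16.

117/16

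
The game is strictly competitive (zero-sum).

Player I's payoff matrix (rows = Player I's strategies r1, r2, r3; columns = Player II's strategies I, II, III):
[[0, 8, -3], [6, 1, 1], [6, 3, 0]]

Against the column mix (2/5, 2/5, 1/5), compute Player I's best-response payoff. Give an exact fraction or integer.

18/5

r1: (0)·(2/5) + (8)·(2/5) + (-3)·(1/5) = 13/5.
r2: (6)·(2/5) + (1)·(2/5) + (1)·(1/5) = 3.
r3: (6)·(2/5) + (3)·(2/5) + (0)·(1/5) = 18/5.
The best pure response is r3 with expected payoff 18/5.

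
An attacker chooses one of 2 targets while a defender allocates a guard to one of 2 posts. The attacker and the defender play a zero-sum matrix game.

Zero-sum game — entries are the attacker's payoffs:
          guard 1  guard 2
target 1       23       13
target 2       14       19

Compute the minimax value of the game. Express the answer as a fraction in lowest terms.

Row minima are 13 and 14, so the attacker's maximin is 14; column maxima are 23 and 19, so the defender's minimax is 19. These differ, so the equilibrium is in mixed strategies.
Let the attacker play target 1 with probability p. The defender is indifferent when 23p + 14(1−p) = 13p + 19(1−p), giving p = 1/3.
Let the defender play guard 1 with probability q. The attacker is indifferent when 23q + 13(1−q) = 14q + 19(1−q), giving q = 2/5.
The value is 23·(2/5) + (13)·(3/5) = 17.

17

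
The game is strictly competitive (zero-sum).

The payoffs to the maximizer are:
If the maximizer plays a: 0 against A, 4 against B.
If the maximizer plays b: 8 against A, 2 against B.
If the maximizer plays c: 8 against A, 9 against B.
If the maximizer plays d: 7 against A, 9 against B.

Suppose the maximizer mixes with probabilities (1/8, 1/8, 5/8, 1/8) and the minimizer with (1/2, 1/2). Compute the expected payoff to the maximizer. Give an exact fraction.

115/16

Against (1/2, 1/2), each row's expected payoff is a: 2; b: 5; c: 17/2; d: 8.
Taking the (1/8, 1/8, 5/8, 1/8)-weighted average: (1/8)·(2) + (1/8)·(5) + (5/8)·(17/2) + (1/8)·(8) = 115/16.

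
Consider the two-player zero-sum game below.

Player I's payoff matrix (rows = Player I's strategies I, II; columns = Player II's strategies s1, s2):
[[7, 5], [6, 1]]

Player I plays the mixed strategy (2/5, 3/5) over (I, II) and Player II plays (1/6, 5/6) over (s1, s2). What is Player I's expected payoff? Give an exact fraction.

97/30

Against (1/6, 5/6), each row's expected payoff is I: 16/3; II: 11/6.
Taking the (2/5, 3/5)-weighted average: (2/5)·(16/3) + (3/5)·(11/6) = 97/30.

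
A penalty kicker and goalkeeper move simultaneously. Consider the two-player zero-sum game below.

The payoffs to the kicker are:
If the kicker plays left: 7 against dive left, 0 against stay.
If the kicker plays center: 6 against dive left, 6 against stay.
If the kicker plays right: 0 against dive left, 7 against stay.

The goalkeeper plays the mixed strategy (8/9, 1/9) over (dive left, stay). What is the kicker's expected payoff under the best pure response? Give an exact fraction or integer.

left: (7)·(8/9) + (0)·(1/9) = 56/9.
center: (6)·(8/9) + (6)·(1/9) = 6.
right: (0)·(8/9) + (7)·(1/9) = 7/9.
The best pure response is left with expected payoff 56/9.

56/9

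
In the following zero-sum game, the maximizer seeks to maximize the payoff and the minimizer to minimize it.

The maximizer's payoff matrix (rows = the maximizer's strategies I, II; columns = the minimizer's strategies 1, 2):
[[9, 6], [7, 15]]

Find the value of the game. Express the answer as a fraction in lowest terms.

Row minima are 6 and 7, so the maximizer's maximin is 7; column maxima are 9 and 15, so the minimizer's minimax is 9. These differ, so the equilibrium is in mixed strategies.
Let the maximizer play I with probability p. The minimizer is indifferent when 9p + 7(1−p) = 6p + 15(1−p), giving p = 8/11.
Let the minimizer play 1 with probability q. The maximizer is indifferent when 9q + 6(1−q) = 7q + 15(1−q), giving q = 9/11.
The value is 9·(9/11) + (6)·(2/11) = 93/11.

93/11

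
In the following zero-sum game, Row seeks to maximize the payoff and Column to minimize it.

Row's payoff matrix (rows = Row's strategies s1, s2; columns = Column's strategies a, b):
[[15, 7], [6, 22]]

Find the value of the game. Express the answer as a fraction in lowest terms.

12

Row minima are 7 and 6, so Row's maximin is 7; column maxima are 15 and 22, so Column's minimax is 15. These differ, so the equilibrium is in mixed strategies.
Let Row play s1 with probability p. Column is indifferent when 15p + 6(1−p) = 7p + 22(1−p), giving p = 2/3.
Let Column play a with probability q. Row is indifferent when 15q + 7(1−q) = 6q + 22(1−q), giving q = 5/8.
The value is 15·(5/8) + (7)·(3/8) = 12.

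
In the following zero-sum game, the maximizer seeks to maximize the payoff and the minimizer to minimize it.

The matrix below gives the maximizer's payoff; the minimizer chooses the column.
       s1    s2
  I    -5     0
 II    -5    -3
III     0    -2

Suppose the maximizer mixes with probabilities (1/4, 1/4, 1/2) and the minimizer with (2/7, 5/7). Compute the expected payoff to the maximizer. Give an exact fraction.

Against (2/7, 5/7), each row's expected payoff is I: -10/7; II: -25/7; III: -10/7.
Taking the (1/4, 1/4, 1/2)-weighted average: (1/4)·(-10/7) + (1/4)·(-25/7) + (1/2)·(-10/7) = -55/28.

-55/28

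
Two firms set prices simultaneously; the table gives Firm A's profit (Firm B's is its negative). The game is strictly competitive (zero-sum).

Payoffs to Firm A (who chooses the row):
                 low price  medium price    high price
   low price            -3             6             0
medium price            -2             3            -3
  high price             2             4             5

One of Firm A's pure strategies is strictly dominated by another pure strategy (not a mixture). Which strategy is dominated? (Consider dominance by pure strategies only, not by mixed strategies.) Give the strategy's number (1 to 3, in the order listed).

2

Compare medium price with high price: 2 > -2, 4 > 3, 5 > -3.
So high price strictly dominates medium price for Firm A; medium price is strictly dominated.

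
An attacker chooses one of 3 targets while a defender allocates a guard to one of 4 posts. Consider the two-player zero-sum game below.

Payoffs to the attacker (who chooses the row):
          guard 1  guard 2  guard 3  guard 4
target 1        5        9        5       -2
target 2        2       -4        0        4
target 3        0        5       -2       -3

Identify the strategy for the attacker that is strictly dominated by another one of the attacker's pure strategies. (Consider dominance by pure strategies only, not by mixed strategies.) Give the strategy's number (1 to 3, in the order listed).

3

Compare target 3 with target 1: 5 > 0, 9 > 5, 5 > -2, -2 > -3.
So target 1 strictly dominates target 3 for the attacker; target 3 is strictly dominated.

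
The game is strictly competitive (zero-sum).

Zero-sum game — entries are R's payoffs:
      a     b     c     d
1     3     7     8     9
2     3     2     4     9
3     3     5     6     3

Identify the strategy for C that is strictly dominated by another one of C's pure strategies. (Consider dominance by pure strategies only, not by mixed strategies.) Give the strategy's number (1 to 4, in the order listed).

3

C prefers columns that give R less. Compare c with a: 3 < 8, 3 < 4, 3 < 6.
So a strictly dominates c for C; c is strictly dominated.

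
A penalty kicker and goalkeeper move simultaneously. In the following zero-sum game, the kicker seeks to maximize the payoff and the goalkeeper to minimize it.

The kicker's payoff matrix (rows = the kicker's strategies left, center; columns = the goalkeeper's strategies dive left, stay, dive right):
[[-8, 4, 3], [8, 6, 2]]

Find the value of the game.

Column stay is strictly dominated by dive right for the goalkeeper (it gives the kicker more in every row).
The remaining 2×2 game on (left, center) × (dive left, dive right) has no saddle point. Let the kicker play left with probability p; indifference gives −8p + 8(1−p) = 3p + 2(1−p), so p = 6/17.
Similarly the goalkeeper's optimal q on dive left is 1/17, and the value is -8·(1/17) + (3)·(16/17) = 40/17.

40/17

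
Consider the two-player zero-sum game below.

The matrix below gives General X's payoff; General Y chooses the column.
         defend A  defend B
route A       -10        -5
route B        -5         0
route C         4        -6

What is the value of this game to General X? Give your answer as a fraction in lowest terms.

Row route A is strictly dominated by row route B, so General X never plays it.
The remaining 2×2 game on (route B, route C) × (defend A, defend B) has no saddle point. Let General X play route B with probability p; indifference gives −5p + 4(1−p) = −6(1−p), so p = 2/3.
Similarly General Y's optimal q on defend A is 2/5, and the value is -5·(2/5) + (0)·(3/5) = -2.

-2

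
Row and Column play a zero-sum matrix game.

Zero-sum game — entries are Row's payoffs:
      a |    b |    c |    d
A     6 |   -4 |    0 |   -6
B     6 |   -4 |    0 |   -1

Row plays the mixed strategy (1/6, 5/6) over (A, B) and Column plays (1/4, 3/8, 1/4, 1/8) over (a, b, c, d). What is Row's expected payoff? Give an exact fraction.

Against (1/4, 3/8, 1/4, 1/8), each row's expected payoff is A: -3/4; B: -1/8.
Taking the (1/6, 5/6)-weighted average: (1/6)·(-3/4) + (5/6)·(-1/8) = -11/48.

-11/48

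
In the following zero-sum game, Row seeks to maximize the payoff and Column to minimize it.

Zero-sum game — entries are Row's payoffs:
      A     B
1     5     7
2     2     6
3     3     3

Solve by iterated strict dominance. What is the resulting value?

Row 3 is strictly dominated by row 1 (5>3, 7>3); eliminate 3.
Row 2 is strictly dominated by row 1 (5>2, 7>6); eliminate 2.
Column B is strictly dominated by A for Column (5<7); eliminate B.
Only (1, A) remains, with payoff 5.

5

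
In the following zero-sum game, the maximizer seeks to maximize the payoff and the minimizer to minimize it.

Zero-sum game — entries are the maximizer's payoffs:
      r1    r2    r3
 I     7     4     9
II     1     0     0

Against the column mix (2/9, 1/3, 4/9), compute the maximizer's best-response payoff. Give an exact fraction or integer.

62/9

I: (7)·(2/9) + (4)·(1/3) + (9)·(4/9) = 62/9.
II: (1)·(2/9) + (0)·(1/3) + (0)·(4/9) = 2/9.
The best pure response is I with expected payoff 62/9.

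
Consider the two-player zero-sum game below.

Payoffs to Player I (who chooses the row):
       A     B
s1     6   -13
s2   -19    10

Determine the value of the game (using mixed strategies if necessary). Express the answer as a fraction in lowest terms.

Row minima are -13 and -19, so Player I's maximin is -13; column maxima are 6 and 10, so Player II's minimax is 6. These differ, so the equilibrium is in mixed strategies.
Let Player I play s1 with probability p. Player II is indifferent when 6p − 19(1−p) = −13p + 10(1−p), giving p = 29/48.
Let Player II play A with probability q. Player I is indifferent when 6q − 13(1−q) = −19q + 10(1−q), giving q = 23/48.
The value is 6·(23/48) + (-13)·(25/48) = -187/48.

-187/48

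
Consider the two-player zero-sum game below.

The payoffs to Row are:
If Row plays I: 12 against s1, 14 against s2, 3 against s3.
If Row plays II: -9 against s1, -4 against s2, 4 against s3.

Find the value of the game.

Column s2 is strictly dominated by s1 for Column (it gives Row more in every row).
The remaining 2×2 game on (I, II) × (s1, s3) has no saddle point. Let Row play I with probability p; indifference gives 12p − 9(1−p) = 3p + 4(1−p), so p = 13/22.
Similarly Column's optimal q on s1 is 1/22, and the value is 12·(1/22) + (3)·(21/22) = 75/22.

75/22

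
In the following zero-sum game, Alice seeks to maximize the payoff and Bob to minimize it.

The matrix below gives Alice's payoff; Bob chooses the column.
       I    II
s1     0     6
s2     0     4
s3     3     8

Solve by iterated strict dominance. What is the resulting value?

Row s2 is strictly dominated by row s3 (3>0, 8>4); eliminate s2.
Row s1 is strictly dominated by row s3 (3>0, 8>6); eliminate s1.
Column II is strictly dominated by I for Bob (3<8); eliminate II.
Only (s3, I) remains, with payoff 3.

3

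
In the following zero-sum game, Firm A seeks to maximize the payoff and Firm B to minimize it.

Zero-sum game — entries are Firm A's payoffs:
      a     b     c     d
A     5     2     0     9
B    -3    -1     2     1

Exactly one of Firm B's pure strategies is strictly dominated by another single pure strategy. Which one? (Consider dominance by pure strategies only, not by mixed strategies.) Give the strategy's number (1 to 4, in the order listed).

Firm B prefers columns that give Firm A less. Compare d with a: 5 < 9, -3 < 1.
So a strictly dominates d for Firm B; d is strictly dominated.

4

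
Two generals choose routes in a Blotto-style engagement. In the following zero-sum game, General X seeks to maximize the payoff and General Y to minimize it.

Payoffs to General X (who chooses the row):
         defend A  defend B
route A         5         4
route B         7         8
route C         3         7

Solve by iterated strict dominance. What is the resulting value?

Row route A is strictly dominated by row route B (7>5, 8>4); eliminate route A.
Column defend B is strictly dominated by defend A for General Y (7<8, 3<7); eliminate defend B.
Row route C is strictly dominated by row route B (7>3); eliminate route C.
Only (route B, defend A) remains, with payoff 7.

7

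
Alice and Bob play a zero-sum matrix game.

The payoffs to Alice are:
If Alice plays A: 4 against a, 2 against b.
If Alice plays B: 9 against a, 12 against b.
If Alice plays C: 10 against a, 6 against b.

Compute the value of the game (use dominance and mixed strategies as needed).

66/7

Row A is strictly dominated by row C, so Alice never plays it.
The remaining 2×2 game on (B, C) × (a, b) has no saddle point. Let Alice play B with probability p; indifference gives 9p + 10(1−p) = 12p + 6(1−p), so p = 4/7.
Similarly Bob's optimal q on a is 6/7, and the value is 9·(6/7) + (12)·(1/7) = 66/7.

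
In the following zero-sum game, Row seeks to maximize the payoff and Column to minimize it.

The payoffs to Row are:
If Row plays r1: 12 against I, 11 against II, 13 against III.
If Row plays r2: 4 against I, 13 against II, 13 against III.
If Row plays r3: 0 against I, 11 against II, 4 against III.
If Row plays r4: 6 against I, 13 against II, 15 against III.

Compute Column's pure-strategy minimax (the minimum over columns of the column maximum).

The worst case (largest entry) in each column is I: 12, II: 13, III: 15.
The best (smallest) of these is 12.

12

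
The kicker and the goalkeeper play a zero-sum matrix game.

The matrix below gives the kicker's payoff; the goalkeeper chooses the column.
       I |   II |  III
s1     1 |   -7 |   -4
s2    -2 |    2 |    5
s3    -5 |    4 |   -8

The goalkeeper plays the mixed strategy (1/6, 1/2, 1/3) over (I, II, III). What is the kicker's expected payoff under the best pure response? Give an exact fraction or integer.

s1: (1)·(1/6) + (-7)·(1/2) + (-4)·(1/3) = -14/3.
s2: (-2)·(1/6) + (2)·(1/2) + (5)·(1/3) = 7/3.
s3: (-5)·(1/6) + (4)·(1/2) + (-8)·(1/3) = -3/2.
The best pure response is s2 with expected payoff 7/3.

7/3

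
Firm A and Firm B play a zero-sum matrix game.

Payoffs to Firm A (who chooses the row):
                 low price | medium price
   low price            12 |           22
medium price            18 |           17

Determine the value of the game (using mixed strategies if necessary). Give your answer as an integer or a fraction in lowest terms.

192/11

Row minima are 12 and 17, so Firm A's maximin is 17; column maxima are 18 and 22, so Firm B's minimax is 18. These differ, so the equilibrium is in mixed strategies.
Let Firm A play low price with probability p. Firm B is indifferent when 12p + 18(1−p) = 22p + 17(1−p), giving p = 1/11.
Let Firm B play low price with probability q. Firm A is indifferent when 12q + 22(1−q) = 18q + 17(1−q), giving q = 5/11.
The value is 12·(5/11) + (22)·(6/11) = 192/11.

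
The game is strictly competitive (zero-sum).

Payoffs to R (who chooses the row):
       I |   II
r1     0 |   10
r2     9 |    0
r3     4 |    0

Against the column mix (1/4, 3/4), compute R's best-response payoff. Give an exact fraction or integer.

15/2

r1: (0)·(1/4) + (10)·(3/4) = 15/2.
r2: (9)·(1/4) + (0)·(3/4) = 9/4.
r3: (4)·(1/4) + (0)·(3/4) = 1.
The best pure response is r1 with expected payoff 15/2.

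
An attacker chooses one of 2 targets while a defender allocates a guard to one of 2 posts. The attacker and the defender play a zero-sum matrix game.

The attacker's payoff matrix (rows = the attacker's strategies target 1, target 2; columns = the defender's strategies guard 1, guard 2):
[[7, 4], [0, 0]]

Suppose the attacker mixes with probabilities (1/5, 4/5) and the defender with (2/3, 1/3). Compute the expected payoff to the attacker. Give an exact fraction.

6/5

Against (2/3, 1/3), each row's expected payoff is target 1: 6; target 2: 0.
Taking the (1/5, 4/5)-weighted average: (1/5)·(6) + (4/5)·(0) = 6/5.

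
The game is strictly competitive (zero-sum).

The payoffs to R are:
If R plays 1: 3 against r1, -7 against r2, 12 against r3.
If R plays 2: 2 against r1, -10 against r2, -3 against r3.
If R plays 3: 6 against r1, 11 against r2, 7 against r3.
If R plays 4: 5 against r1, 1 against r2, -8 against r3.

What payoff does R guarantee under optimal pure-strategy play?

6

Row minima: -7, -10, 6, -8 → R's maximin is 6.
Column maxima: 6, 11, 12 → C's minimax is 6.
They coincide at (3, r1), so the value is 6.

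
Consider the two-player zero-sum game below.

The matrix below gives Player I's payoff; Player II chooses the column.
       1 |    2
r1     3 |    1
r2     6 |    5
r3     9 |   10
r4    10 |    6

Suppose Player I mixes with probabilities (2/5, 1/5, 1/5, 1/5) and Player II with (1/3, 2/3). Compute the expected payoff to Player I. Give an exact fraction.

Against (1/3, 2/3), each row's expected payoff is r1: 5/3; r2: 16/3; r3: 29/3; r4: 22/3.
Taking the (2/5, 1/5, 1/5, 1/5)-weighted average: (2/5)·(5/3) + (1/5)·(16/3) + (1/5)·(29/3) + (1/5)·(22/3) = 77/15.

77/15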